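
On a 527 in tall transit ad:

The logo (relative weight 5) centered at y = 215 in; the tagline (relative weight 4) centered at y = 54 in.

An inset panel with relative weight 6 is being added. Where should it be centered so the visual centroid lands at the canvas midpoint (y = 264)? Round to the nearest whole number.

After adding the inset panel, total weight = 5 + 4 + 6 = 15.
Along y: (1291 + 6·y) / 15 = 264 (existing moment 5·215 + 4·54 = 1291) ⇒ y = (3960 − 1291) / 6 ≈ 444.83.

y ≈ 445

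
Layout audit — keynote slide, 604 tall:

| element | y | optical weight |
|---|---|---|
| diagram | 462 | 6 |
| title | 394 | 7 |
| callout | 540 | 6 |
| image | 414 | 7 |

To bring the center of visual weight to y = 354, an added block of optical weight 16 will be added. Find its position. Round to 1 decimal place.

New total weight: (6 + 7 + 6 + 7) + 16 = 42.
Along y: (11668 + 16·y) / 42 = 354 (existing moment 6·462 + 7·394 + 6·540 + 7·414 = 11668) ⇒ y = (14868 − 11668) / 16 ≈ 200.00.

y ≈ 200.0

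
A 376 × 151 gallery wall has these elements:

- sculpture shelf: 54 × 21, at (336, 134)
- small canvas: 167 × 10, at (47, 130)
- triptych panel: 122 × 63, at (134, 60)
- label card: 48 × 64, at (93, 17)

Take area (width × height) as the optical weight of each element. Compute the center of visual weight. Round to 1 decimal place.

Areas: sculpture shelf 54·21 = 1134, small canvas 167·10 = 1670, triptych panel 122·63 = 7686, label card 48·64 = 3072. Total weight = 13562.
x: (1134·336 + 1670·47 + 7686·134 + 3072·93) / 13562 = 1775134 / 13562 ≈ 130.89
y: (1134·134 + 1670·130 + 7686·60 + 3072·17) / 13562 = 882440 / 13562 ≈ 65.07

(130.9, 65.1)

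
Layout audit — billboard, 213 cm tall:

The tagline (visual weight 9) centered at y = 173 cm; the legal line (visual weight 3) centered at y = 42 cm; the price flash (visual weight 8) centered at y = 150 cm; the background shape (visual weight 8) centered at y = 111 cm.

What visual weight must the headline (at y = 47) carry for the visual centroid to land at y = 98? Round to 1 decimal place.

w ≈ 20.1

Known weights sum to 9 + 3 + 8 + 8 = 28; their moment is 9·173 + 3·42 + 8·150 + 8·111 = 3771.
Balance at y = 98 requires (3771 + w·47) / (28 + w) = 98.
Rearranging, w·(47 − 98) = 98·28 − 3771 = -1027, so w ≈ -1027/-51 = 20.14.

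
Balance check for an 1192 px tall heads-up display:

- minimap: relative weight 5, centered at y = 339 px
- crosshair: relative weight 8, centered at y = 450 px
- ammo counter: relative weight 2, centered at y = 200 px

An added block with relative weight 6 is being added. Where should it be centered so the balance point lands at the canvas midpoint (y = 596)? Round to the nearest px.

y ≈ 1137

New total weight: (5 + 8 + 2) + 6 = 21.
y: need Σw·y = 21·596 = 12516. Existing = 5·339 + 8·450 + 2·200 = 5695. Remainder 6821 / 6 ≈ 1136.83.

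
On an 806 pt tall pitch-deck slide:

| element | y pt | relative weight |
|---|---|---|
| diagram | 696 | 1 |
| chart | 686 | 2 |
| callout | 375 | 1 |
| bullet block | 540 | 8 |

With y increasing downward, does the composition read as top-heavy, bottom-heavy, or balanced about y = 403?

bottom-heavy

Weights sum to 1 + 2 + 1 + 8 = 12.
Σw·y = 1·696 + 2·686 + 1·375 + 8·540 = 6763, so ȳ = 6763/12 ≈ 563.58.
Since 563.6 is below (larger y than) 403, the composition reads bottom-heavy.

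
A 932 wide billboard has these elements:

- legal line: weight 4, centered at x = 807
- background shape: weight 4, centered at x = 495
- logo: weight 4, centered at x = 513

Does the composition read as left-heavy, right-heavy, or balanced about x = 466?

right-heavy

Weights sum to 4 + 4 + 4 = 12.
x: (4·807 + 4·495 + 4·513) / 12 = 7260 / 12 ≈ 605.00
Since 605.0 is right of 466, the composition reads right-heavy.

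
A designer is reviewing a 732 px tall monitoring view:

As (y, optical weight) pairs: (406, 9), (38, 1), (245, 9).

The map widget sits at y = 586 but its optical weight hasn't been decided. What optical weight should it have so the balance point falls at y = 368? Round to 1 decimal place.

Known weights sum to 9 + 1 + 9 = 19; their moment is 9·406 + 1·38 + 9·245 = 5897.
For the centroid to hit 368: (5897 + w·586) / (19 + w) = 368.
So w = (368·19 − 5897)/(586 − 368) = 1095/218 ≈ 5.02.

w ≈ 5.0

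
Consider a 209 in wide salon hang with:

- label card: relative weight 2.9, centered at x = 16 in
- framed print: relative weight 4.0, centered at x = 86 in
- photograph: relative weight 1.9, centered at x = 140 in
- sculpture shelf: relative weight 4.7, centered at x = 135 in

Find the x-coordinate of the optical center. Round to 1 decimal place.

x ≈ 95.6

Σw = 2.9 + 4.0 + 1.9 + 4.7 = 13.5.
x-moment: 2.9·16 + 4.0·86 + 1.9·140 + 4.7·135 = 1290.9; centroid 1290.9/13.5 ≈ 95.62.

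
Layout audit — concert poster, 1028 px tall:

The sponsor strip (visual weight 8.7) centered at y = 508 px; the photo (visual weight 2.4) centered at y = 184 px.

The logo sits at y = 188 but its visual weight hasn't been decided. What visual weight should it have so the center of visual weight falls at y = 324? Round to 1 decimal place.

w ≈ 9.3

Known weights sum to 8.7 + 2.4 = 11.1; their moment is 8.7·508 + 2.4·184 = 4861.2.
Balance at y = 324 requires (4861.2 + w·188) / (11.1 + w) = 324.
Solving: w = (324·11.1 − 4861.2) / (188 − 324) = -1264.8 / -136 ≈ 9.30.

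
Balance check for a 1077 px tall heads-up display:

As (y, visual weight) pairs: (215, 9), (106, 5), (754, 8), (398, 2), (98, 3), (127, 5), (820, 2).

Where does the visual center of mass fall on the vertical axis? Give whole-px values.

Total weight = 9 + 5 + 8 + 2 + 3 + 5 + 2 = 34.
Σw·y = 11862; ȳ = 11862/34 ≈ 348.88.

y ≈ 349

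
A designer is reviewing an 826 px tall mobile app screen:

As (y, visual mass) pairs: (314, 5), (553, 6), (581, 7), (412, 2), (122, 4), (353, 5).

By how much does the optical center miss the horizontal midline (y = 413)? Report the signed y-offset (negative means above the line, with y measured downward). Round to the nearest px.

≈ 2 px

Weights sum to 5 + 6 + 7 + 2 + 4 + 5 = 29.
y: (5·314 + 6·553 + 7·581 + 2·412 + 4·122 + 5·353) / 29 = 12032 / 29 ≈ 414.90
Against y = 413, that's 414.90 − 413 = 1.90.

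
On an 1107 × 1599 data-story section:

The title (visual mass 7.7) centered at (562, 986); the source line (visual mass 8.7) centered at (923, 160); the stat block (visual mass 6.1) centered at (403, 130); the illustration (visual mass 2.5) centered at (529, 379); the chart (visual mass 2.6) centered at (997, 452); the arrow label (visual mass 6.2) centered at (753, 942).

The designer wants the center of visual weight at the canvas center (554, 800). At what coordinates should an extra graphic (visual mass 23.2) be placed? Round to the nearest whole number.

(353, 1201)

After adding the extra graphic, total weight = 7.7 + 8.7 + 6.1 + 2.5 + 2.6 + 6.2 + 23.2 = 57.0.
x: need Σw·x = 57.0·554 = 31578.0. Existing = 7.7·562 + 8.7·923 + 6.1·403 + 2.5·529 + 2.6·997 + 6.2·753 = 23399.1. Remainder 8178.9 / 23.2 ≈ 352.54.
y: need Σw·y = 57.0·800 = 45600.0. Existing = 7.7·986 + 8.7·160 + 6.1·130 + 2.5·379 + 2.6·452 + 6.2·942 = 17740.3. Remainder 27859.7 / 23.2 ≈ 1200.85.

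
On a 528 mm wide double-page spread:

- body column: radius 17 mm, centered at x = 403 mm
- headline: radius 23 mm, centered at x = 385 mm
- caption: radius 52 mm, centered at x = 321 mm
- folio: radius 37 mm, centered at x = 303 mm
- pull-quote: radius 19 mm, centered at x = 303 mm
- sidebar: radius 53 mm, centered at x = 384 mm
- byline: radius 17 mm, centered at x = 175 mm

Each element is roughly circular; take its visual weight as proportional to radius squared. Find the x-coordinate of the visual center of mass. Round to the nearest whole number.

x ≈ 340

r² weights: body column 17² = 289, headline 23² = 529, caption 52² = 2704, folio 37² = 1369, pull-quote 19² = 361, sidebar 53² = 2809, byline 17² = 289. Total = 8350.
Σw·x = 2841537; x̄ = 2841537/8350 ≈ 340.30.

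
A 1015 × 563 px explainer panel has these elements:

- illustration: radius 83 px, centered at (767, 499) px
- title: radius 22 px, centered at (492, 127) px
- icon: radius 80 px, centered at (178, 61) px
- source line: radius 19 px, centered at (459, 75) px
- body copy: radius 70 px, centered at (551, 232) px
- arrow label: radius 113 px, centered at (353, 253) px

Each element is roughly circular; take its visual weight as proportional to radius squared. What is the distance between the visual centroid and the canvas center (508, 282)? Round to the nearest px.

≈ 70 px

r² weights: illustration 83² = 6889, title 22² = 484, icon 80² = 6400, source line 19² = 361, body copy 70² = 4900, arrow label 113² = 12769. Total = 31803.
Σw·x = 14034247; x̄ = 14034247/31803 ≈ 441.29.
Σw·y = 8283911; ȳ = 8283911/31803 ≈ 260.48.
Offset from (508, 282): Δx ≈ -66.71, Δy ≈ -21.52; distance = √(Δx² + Δy²) ≈ 70.10.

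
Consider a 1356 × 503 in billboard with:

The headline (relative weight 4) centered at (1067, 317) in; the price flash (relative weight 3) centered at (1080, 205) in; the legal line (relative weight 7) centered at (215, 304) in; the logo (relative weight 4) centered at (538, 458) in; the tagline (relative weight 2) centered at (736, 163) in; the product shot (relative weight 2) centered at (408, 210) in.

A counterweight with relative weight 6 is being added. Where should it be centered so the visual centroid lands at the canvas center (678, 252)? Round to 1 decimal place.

New total weight: (4 + 3 + 7 + 4 + 2 + 2) + 6 = 28.
x: target moment 28×678 = 18984; current 4·1067 + 3·1080 + 7·215 + 4·538 + 2·736 + 2·408 = 13453; the counterweight supplies 5531, so x = 5531/6 ≈ 921.83.
y: target moment 28×252 = 7056; current 4·317 + 3·205 + 7·304 + 4·458 + 2·163 + 2·210 = 6589; the counterweight supplies 467, so y = 467/6 ≈ 77.83.

(921.8, 77.8)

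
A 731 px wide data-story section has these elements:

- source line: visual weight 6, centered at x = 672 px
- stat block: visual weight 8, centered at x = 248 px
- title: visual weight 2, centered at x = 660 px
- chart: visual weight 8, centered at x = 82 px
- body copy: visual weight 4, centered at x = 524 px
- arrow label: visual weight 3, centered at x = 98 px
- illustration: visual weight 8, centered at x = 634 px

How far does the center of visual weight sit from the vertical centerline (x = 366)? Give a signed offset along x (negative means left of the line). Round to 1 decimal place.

≈ 30.3 px

Σw = 6 + 8 + 2 + 8 + 4 + 3 + 8 = 39.
x: moment 15454 / weight 39 ≈ 396.26
Offset from x = 366: 396.26 − 366 ≈ 30.26.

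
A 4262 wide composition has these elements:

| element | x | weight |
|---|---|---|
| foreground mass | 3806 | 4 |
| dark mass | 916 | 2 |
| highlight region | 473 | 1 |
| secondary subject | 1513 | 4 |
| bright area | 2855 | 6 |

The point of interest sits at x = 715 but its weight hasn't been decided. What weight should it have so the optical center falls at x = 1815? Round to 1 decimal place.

Fixed elements: Σw = 4 + 2 + 1 + 4 + 6 = 17, Σw·x = 4·3806 + 2·916 + 1·473 + 4·1513 + 6·2855 = 40711.
Set Σw·x/Σw = 1815: (40711 + 715w) = 1815·(17 + w).
Rearranging, w·(715 − 1815) = 1815·17 − 40711 = -9856, so w ≈ -9856/-1100 = 8.96.

w ≈ 9.0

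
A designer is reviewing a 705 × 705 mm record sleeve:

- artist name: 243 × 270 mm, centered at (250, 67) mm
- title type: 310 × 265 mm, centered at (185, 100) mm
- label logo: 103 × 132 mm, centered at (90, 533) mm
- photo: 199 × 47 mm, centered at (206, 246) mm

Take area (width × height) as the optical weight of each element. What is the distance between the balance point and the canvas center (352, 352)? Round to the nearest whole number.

≈ 267 mm

Areas: artist name 243·270 = 65610, title type 310·265 = 82150, label logo 103·132 = 13596, photo 199·47 = 9353. Total weight = 170709.
x-moment: 65610·250 + 82150·185 + 13596·90 + 9353·206 = 34750608; centroid 34750608/170709 ≈ 203.57.
y-moment: 65610·67 + 82150·100 + 13596·533 + 9353·246 = 22158376; centroid 22158376/170709 ≈ 129.80.
From (352, 352): dx = -148.43, dy = -222.20, so the distance is √(dx²+dy²) ≈ 267.22.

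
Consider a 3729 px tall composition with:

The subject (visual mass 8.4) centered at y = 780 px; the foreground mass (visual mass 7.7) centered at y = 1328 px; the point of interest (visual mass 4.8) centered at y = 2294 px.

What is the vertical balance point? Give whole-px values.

y ≈ 1330

Σw = 8.4 + 7.7 + 4.8 = 20.9.
y: (8.4·780 + 7.7·1328 + 4.8·2294) / 20.9 = 27788.8 / 20.9 ≈ 1329.61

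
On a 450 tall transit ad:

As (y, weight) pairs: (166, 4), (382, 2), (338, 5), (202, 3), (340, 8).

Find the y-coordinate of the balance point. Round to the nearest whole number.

Weights sum to 4 + 2 + 5 + 3 + 8 = 22.
y-moment: 4·166 + 2·382 + 5·338 + 3·202 + 8·340 = 6444; centroid 6444/22 ≈ 292.91.

y ≈ 293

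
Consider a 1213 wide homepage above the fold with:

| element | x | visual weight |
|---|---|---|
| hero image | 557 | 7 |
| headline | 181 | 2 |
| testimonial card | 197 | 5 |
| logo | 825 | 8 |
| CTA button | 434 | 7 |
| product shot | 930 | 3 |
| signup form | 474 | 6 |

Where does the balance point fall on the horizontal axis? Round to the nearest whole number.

Total weight = 7 + 2 + 5 + 8 + 7 + 3 + 6 = 38.
Σw·x = 7·557 + 2·181 + 5·197 + 8·825 + 7·434 + 3·930 + 6·474 = 20518, so x̄ = 20518/38 ≈ 539.95.

x ≈ 540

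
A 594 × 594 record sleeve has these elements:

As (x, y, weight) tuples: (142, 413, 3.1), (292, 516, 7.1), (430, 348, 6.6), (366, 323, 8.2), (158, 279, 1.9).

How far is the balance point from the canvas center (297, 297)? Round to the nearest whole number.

Weights sum to 3.1 + 7.1 + 6.6 + 8.2 + 1.9 = 26.9.
Σw·x = 3.1·142 + 7.1·292 + 6.6·430 + 8.2·366 + 1.9·158 = 8652.8, so x̄ = 8652.8/26.9 ≈ 321.67.
Σw·y = 3.1·413 + 7.1·516 + 6.6·348 + 8.2·323 + 1.9·279 = 10419.4, so ȳ = 10419.4/26.9 ≈ 387.34.
Relative to (297, 297): Δ = (24.67, 90.34); |Δ| = √(24.67² + 90.34²) ≈ 93.65.

≈ 94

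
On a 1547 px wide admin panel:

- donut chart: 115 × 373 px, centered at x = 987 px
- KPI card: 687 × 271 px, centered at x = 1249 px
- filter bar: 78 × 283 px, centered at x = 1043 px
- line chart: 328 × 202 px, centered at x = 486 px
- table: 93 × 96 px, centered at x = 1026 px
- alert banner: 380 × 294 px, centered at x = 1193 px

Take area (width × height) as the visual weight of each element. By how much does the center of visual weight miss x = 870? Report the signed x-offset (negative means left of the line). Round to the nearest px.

≈ 209 px

Taking area as weight: donut chart 115·373 = 42895, KPI card 687·271 = 186177, filter bar 78·283 = 22074, line chart 328·202 = 66256, table 93·96 = 8928, alert banner 380·294 = 111720. Sum 438050.
x: moment 472538124 / weight 438050 ≈ 1078.73
Offset from x = 870: 1078.73 − 870 ≈ 208.73.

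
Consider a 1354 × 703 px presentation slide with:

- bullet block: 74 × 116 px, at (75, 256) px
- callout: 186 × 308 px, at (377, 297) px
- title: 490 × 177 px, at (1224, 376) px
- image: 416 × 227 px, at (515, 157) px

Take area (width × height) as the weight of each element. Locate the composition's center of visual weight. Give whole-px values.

Areas: bullet block 74·116 = 8584, callout 186·308 = 57288, title 490·177 = 86730, image 416·227 = 94432. Total weight = 247034.
Σw·x = 8584·75 + 57288·377 + 86730·1224 + 94432·515 = 177031376, so x̄ = 177031376/247034 ≈ 716.63.
Σw·y = 8584·256 + 57288·297 + 86730·376 + 94432·157 = 66648344, so ȳ = 66648344/247034 ≈ 269.79.

(717, 270)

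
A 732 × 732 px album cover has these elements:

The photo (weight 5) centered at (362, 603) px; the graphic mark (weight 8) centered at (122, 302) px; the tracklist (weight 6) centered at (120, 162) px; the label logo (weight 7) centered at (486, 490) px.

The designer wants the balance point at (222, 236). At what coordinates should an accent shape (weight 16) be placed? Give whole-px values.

(151, 5)

With the accent shape, Σw becomes 5 + 8 + 6 + 7 + 16 = 42.
x: target moment 42×222 = 9324; current 5·362 + 8·122 + 6·120 + 7·486 = 6908; the accent shape supplies 2416, so x = 2416/16 ≈ 151.00.
y: target moment 42×236 = 9912; current 5·603 + 8·302 + 6·162 + 7·490 = 9833; the accent shape supplies 79, so y = 79/16 ≈ 4.94.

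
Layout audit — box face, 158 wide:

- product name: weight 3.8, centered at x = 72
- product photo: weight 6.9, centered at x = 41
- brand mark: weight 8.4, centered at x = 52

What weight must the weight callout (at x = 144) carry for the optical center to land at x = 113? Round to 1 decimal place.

w ≈ 37.6

Existing Σw = 19.1 (3.8 + 6.9 + 8.4); existing moment 3.8·72 + 6.9·41 + 8.4·52 = 993.3.
Balance at x = 113 requires (993.3 + w·144) / (19.1 + w) = 113.
Solving: w = (113·19.1 − 993.3) / (144 − 113) = 1165.0 / 31 ≈ 37.58.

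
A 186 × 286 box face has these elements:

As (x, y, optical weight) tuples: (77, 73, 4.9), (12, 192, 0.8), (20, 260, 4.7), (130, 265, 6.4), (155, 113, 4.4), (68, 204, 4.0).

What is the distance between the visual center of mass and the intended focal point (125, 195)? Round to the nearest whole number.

≈ 36

Σw = 4.9 + 0.8 + 4.7 + 6.4 + 4.4 + 4.0 = 25.2.
Σw·x = 2266.9; x̄ = 2266.9/25.2 ≈ 89.96.
Σw·y = 4742.5; ȳ = 4742.5/25.2 ≈ 188.19.
Relative to (125, 195): Δ = (-35.04, -6.81); |Δ| = √(-35.04² + -6.81²) ≈ 35.70.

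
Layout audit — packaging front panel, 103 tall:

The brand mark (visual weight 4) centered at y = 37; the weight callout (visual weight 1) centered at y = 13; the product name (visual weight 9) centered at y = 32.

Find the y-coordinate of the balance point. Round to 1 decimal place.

Σw = 4 + 1 + 9 = 14.
y-moment: 4·37 + 1·13 + 9·32 = 449; centroid 449/14 ≈ 32.07.

y ≈ 32.1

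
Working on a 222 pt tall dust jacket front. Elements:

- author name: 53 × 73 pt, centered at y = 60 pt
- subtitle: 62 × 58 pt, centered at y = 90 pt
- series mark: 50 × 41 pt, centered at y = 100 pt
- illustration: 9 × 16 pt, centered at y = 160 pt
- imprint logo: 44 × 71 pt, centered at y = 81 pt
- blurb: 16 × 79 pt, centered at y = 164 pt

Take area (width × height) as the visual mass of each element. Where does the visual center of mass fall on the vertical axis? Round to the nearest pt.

y ≈ 89

Areas: author name 53·73 = 3869, subtitle 62·58 = 3596, series mark 50·41 = 2050, illustration 9·16 = 144, imprint logo 44·71 = 3124, blurb 16·79 = 1264. Total weight = 14047.
y: (3869·60 + 3596·90 + 2050·100 + 144·160 + 3124·81 + 1264·164) / 14047 = 1244160 / 14047 ≈ 88.57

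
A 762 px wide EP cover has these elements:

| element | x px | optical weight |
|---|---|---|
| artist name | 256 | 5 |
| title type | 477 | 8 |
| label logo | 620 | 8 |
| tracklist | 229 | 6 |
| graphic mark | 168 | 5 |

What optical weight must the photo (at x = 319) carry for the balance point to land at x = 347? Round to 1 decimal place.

w ≈ 41.6

Known weights sum to 5 + 8 + 8 + 6 + 5 = 32; their moment is 5·256 + 8·477 + 8·620 + 6·229 + 5·168 = 12270.
For the centroid to hit 347: (12270 + w·319) / (32 + w) = 347.
Rearranging, w·(319 − 347) = 347·32 − 12270 = -1166, so w ≈ -1166/-28 = 41.64.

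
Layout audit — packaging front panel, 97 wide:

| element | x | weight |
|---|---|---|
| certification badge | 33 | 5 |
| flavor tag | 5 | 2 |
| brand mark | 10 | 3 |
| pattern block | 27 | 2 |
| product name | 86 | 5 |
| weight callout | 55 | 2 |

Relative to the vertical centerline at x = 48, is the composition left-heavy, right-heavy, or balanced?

left-heavy

Total weight = 5 + 2 + 3 + 2 + 5 + 2 = 19.
x: (5·33 + 2·5 + 3·10 + 2·27 + 5·86 + 2·55) / 19 = 799 / 19 ≈ 42.05
42.1 lies left of the midline 48, so the layout is left-heavy.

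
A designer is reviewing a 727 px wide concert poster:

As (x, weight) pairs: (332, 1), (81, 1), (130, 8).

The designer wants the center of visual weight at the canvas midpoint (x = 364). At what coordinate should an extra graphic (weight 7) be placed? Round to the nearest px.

With the extra graphic, Σw becomes 1 + 1 + 8 + 7 = 17.
x: target moment 17×364 = 6188; current 1·332 + 1·81 + 8·130 = 1453; the extra graphic supplies 4735, so x = 4735/7 ≈ 676.43.

x ≈ 676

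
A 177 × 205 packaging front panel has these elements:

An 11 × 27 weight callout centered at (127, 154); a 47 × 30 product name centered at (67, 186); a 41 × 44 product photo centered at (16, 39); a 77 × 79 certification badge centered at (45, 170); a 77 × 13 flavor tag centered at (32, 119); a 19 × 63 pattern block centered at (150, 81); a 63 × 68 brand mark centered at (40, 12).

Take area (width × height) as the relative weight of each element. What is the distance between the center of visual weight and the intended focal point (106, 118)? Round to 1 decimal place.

≈ 56.8

Areas → weights: weight callout 11·27 = 297, product name 47·30 = 1410, product photo 41·44 = 1804, certification badge 77·79 = 6083, flavor tag 77·13 = 1001, pattern block 19·63 = 1197, brand mark 63·68 = 4284; Σw = 16076.
Σw·x = 817730; x̄ = 817730/16076 ≈ 50.87.
y: moment 1679948 / weight 16076 ≈ 104.50
Relative to (106, 118): Δ = (-55.13, -13.50); |Δ| = √(-55.13² + -13.50²) ≈ 56.76.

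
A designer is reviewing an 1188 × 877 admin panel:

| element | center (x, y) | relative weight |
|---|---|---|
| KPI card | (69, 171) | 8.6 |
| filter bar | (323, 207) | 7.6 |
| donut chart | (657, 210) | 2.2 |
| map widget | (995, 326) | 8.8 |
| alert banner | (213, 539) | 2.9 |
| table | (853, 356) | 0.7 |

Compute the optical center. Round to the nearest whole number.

Total weight = 8.6 + 7.6 + 2.2 + 8.8 + 2.9 + 0.7 = 30.8.
Σw·x = 14464.4; x̄ = 14464.4/30.8 ≈ 469.62.
Σw·y = 8186.9; ȳ = 8186.9/30.8 ≈ 265.81.

(470, 266)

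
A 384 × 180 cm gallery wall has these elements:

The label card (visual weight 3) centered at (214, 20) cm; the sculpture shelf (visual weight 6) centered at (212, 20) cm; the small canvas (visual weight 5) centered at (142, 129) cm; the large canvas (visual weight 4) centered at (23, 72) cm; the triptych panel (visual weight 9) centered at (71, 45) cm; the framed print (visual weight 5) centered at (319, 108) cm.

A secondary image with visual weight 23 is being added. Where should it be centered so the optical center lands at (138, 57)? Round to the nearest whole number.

With the secondary image, Σw becomes 3 + 6 + 5 + 4 + 9 + 5 + 23 = 55.
x: need Σw·x = 55·138 = 7590. Existing = 3·214 + 6·212 + 5·142 + 4·23 + 9·71 + 5·319 = 4950. Remainder 2640 / 23 ≈ 114.78.
y: need Σw·y = 55·57 = 3135. Existing = 3·20 + 6·20 + 5·129 + 4·72 + 9·45 + 5·108 = 2058. Remainder 1077 / 23 ≈ 46.83.

(115, 47)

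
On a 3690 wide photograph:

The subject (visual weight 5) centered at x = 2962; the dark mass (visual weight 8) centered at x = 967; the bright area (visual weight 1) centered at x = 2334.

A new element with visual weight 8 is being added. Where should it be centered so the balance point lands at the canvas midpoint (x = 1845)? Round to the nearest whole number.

x ≈ 1964

With the new element, Σw becomes 5 + 8 + 1 + 8 = 22.
x: need Σw·x = 22·1845 = 40590. Existing = 5·2962 + 8·967 + 1·2334 = 24880. Remainder 15710 / 8 ≈ 1963.75.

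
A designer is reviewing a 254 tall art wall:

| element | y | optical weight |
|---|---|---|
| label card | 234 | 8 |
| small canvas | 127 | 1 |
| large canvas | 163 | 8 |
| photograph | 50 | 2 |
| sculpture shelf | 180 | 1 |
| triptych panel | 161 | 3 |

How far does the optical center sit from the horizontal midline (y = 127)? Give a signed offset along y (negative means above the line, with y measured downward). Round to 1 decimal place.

≈ 49.8

Σw = 8 + 1 + 8 + 2 + 1 + 3 = 23.
y-moment: 8·234 + 1·127 + 8·163 + 2·50 + 1·180 + 3·161 = 4066; centroid 4066/23 ≈ 176.78.
Against y = 127, that's 176.78 − 127 = 49.78.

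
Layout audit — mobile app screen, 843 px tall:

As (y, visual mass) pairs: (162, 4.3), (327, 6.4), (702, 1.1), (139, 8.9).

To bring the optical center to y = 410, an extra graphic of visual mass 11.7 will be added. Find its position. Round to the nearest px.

y ≈ 725

With the extra graphic, Σw becomes 4.3 + 6.4 + 1.1 + 8.9 + 11.7 = 32.4.
Along y: (4798.7 + 11.7·y) / 32.4 = 410 (existing moment 4.3·162 + 6.4·327 + 1.1·702 + 8.9·139 = 4798.7) ⇒ y = (13284.0 − 4798.7) / 11.7 ≈ 725.24.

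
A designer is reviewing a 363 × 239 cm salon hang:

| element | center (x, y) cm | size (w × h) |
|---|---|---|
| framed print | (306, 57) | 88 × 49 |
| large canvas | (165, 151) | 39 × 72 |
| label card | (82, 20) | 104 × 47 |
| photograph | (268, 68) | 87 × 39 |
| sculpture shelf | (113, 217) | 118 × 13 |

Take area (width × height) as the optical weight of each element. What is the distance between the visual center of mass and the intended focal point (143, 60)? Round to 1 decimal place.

Areas → weights: framed print 88·49 = 4312, large canvas 39·72 = 2808, label card 104·47 = 4888, photograph 87·39 = 3393, sculpture shelf 118·13 = 1534; Σw = 16935.
x-moment: 4312·306 + 2808·165 + 4888·82 + 3393·268 + 1534·113 = 3266274; centroid 3266274/16935 ≈ 192.87.
y-moment: 4312·57 + 2808·151 + 4888·20 + 3393·68 + 1534·217 = 1331154; centroid 1331154/16935 ≈ 78.60.
Offset from (143, 60): Δx ≈ 49.87, Δy ≈ 18.60; distance = √(Δx² + Δy²) ≈ 53.23.

≈ 53.2 cm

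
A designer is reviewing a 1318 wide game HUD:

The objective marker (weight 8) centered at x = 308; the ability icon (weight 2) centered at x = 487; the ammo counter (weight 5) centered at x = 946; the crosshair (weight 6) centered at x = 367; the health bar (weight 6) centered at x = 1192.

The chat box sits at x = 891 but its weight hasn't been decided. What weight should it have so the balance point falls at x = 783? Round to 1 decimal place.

Known weights sum to 8 + 2 + 5 + 6 + 6 = 27; their moment is 8·308 + 2·487 + 5·946 + 6·367 + 6·1192 = 17522.
Set Σw·x/Σw = 783: (17522 + 891w) = 783·(27 + w).
Solving: w = (783·27 − 17522) / (891 − 783) = 3619 / 108 ≈ 33.51.

w ≈ 33.5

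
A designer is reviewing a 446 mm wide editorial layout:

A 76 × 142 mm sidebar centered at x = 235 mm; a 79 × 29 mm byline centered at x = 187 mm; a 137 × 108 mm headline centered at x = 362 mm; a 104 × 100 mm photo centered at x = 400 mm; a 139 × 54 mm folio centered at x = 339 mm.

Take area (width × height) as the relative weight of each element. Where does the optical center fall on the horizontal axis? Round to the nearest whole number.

Areas: sidebar 76·142 = 10792, byline 79·29 = 2291, headline 137·108 = 14796, photo 104·100 = 10400, folio 139·54 = 7506. Total weight = 45785.
Σw·x = 10792·235 + 2291·187 + 14796·362 + 10400·400 + 7506·339 = 15025223, so x̄ = 15025223/45785 ≈ 328.17.

x ≈ 328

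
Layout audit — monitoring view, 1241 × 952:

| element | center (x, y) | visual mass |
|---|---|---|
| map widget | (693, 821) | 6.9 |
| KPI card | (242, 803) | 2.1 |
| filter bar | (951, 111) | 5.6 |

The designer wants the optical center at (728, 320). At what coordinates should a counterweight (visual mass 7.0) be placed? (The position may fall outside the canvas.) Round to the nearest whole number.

New total weight: (6.9 + 2.1 + 5.6) + 7.0 = 21.6.
x: need Σw·x = 21.6·728 = 15724.8. Existing = 6.9·693 + 2.1·242 + 5.6·951 = 10615.5. Remainder 5109.3 / 7.0 ≈ 729.90.
y: need Σw·y = 21.6·320 = 6912.0. Existing = 6.9·821 + 2.1·803 + 5.6·111 = 7972.8. Remainder -1060.8 / 7.0 ≈ -151.54.

(730, -152)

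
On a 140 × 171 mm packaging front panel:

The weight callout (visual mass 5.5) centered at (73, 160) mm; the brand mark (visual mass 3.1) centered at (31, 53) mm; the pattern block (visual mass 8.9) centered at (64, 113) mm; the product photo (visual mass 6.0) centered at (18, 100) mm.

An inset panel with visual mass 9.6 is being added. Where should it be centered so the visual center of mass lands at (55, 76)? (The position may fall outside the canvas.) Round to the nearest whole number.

New total weight: (5.5 + 3.1 + 8.9 + 6.0) + 9.6 = 33.1.
x: need Σw·x = 33.1·55 = 1820.5. Existing = 5.5·73 + 3.1·31 + 8.9·64 + 6.0·18 = 1175.2. Remainder 645.3 / 9.6 ≈ 67.22.
y: need Σw·y = 33.1·76 = 2515.6. Existing = 5.5·160 + 3.1·53 + 8.9·113 + 6.0·100 = 2650.0. Remainder -134.4 / 9.6 ≈ -14.00.

(67, -14)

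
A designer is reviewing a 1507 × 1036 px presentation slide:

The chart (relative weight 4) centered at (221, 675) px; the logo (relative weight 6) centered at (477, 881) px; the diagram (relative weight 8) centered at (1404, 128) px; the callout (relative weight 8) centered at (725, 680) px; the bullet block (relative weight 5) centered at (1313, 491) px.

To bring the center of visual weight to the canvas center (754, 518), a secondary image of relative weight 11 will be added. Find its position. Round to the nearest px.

New total weight: (4 + 6 + 8 + 8 + 5) + 11 = 42.
x: need Σw·x = 42·754 = 31668. Existing = 4·221 + 6·477 + 8·1404 + 8·725 + 5·1313 = 27343. Remainder 4325 / 11 ≈ 393.18.
y: need Σw·y = 42·518 = 21756. Existing = 4·675 + 6·881 + 8·128 + 8·680 + 5·491 = 16905. Remainder 4851 / 11 ≈ 441.00.

(393, 441)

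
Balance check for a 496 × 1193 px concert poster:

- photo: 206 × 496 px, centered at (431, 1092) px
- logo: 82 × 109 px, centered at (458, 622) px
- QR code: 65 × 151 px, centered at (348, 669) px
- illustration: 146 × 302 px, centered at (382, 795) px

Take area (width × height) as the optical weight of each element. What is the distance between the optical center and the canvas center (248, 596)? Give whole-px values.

≈ 402 px

Taking area as weight: photo 206·496 = 102176, logo 82·109 = 8938, QR code 65·151 = 9815, illustration 146·302 = 44092. Sum 165021.
x: (102176·431 + 8938·458 + 9815·348 + 44092·382) / 165021 = 68390224 / 165021 ≈ 414.43
y: (102176·1092 + 8938·622 + 9815·669 + 44092·795) / 165021 = 158755003 / 165021 ≈ 962.03
Relative to (248, 596): Δ = (166.43, 366.03); |Δ| = √(166.43² + 366.03²) ≈ 402.09.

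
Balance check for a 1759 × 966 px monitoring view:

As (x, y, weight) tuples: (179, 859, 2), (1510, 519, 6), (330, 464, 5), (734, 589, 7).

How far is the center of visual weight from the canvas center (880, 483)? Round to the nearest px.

Σw = 2 + 6 + 5 + 7 = 20.
x: (2·179 + 6·1510 + 5·330 + 7·734) / 20 = 16206 / 20 ≈ 810.30
y: (2·859 + 6·519 + 5·464 + 7·589) / 20 = 11275 / 20 ≈ 563.75
From (880, 483): dx = -69.70, dy = 80.75, so the distance is √(dx²+dy²) ≈ 106.67.

≈ 107 px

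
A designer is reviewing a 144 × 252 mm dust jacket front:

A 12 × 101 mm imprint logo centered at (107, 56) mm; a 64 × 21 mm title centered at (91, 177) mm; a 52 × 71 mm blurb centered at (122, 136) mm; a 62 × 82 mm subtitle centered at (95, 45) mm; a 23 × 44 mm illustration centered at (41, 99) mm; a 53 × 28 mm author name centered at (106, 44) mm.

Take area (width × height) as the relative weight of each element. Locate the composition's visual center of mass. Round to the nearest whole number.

(100, 87)

Areas → weights: imprint logo 12·101 = 1212, title 64·21 = 1344, blurb 52·71 = 3692, subtitle 62·82 = 5084, illustration 23·44 = 1012, author name 53·28 = 1484; Σw = 13828.
x-moment: 1212·107 + 1344·91 + 3692·122 + 5084·95 + 1012·41 + 1484·106 = 1384188; centroid 1384188/13828 ≈ 100.10.
y-moment: 1212·56 + 1344·177 + 3692·136 + 5084·45 + 1012·99 + 1484·44 = 1202136; centroid 1202136/13828 ≈ 86.93.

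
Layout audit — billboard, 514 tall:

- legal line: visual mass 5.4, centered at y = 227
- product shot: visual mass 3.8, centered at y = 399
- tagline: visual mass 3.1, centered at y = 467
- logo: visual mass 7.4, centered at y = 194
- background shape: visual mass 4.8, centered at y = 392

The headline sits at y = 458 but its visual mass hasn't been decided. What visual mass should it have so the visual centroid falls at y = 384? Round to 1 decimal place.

Fixed elements: Σw = 5.4 + 3.8 + 3.1 + 7.4 + 4.8 = 24.5, Σw·y = 5.4·227 + 3.8·399 + 3.1·467 + 7.4·194 + 4.8·392 = 7506.9.
For the centroid to hit 384: (7506.9 + w·458) / (24.5 + w) = 384.
So w = (384·24.5 − 7506.9)/(458 − 384) = 1901.1/74 ≈ 25.69.

w ≈ 25.7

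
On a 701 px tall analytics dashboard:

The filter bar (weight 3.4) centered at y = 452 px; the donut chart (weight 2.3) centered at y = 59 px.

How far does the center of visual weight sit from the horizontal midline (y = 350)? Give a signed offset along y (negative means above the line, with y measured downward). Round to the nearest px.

≈ -57 px

Weights sum to 3.4 + 2.3 = 5.7.
y: (3.4·452 + 2.3·59) / 5.7 = 1672.5 / 5.7 ≈ 293.42
Difference: 293.42 − 350 ≈ -56.58.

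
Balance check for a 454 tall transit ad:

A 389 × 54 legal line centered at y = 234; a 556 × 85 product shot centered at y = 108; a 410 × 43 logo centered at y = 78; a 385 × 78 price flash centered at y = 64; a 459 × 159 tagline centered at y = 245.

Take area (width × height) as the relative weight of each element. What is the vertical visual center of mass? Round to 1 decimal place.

Areas → weights: legal line 389·54 = 21006, product shot 556·85 = 47260, logo 410·43 = 17630, price flash 385·78 = 30030, tagline 459·159 = 72981; Σw = 188907.
y: (21006·234 + 47260·108 + 17630·78 + 30030·64 + 72981·245) / 188907 = 31196889 / 188907 ≈ 165.14

y ≈ 165.1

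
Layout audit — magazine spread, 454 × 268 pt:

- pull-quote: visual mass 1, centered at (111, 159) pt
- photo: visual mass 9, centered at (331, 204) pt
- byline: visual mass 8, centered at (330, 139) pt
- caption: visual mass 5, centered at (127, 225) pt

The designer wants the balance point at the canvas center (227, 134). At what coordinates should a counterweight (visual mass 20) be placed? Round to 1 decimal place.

(169.8, 76.5)

New total weight: (1 + 9 + 8 + 5) + 20 = 43.
Along x: (6365 + 20·x) / 43 = 227 (existing moment 1·111 + 9·331 + 8·330 + 5·127 = 6365) ⇒ x = (9761 − 6365) / 20 ≈ 169.80.
Along y: (4232 + 20·y) / 43 = 134 (existing moment 1·159 + 9·204 + 8·139 + 5·225 = 4232) ⇒ y = (5762 − 4232) / 20 ≈ 76.50.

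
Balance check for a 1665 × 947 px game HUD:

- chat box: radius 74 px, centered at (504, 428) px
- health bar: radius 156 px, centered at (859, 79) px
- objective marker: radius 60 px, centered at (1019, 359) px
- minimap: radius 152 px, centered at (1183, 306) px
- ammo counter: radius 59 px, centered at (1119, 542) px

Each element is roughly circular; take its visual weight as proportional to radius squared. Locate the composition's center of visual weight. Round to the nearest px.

(976, 242)

Weights ∝ r²: chat box 74² = 5476, health bar 156² = 24336, objective marker 60² = 3600, minimap 152² = 23104, ammo counter 59² = 3481; Σw = 59997.
Σw·x = 5476·504 + 24336·859 + 3600·1019 + 23104·1183 + 3481·1119 = 58560199, so x̄ = 58560199/59997 ≈ 976.05.
Σw·y = 5476·428 + 24336·79 + 3600·359 + 23104·306 + 3481·542 = 14515198, so ȳ = 14515198/59997 ≈ 241.93.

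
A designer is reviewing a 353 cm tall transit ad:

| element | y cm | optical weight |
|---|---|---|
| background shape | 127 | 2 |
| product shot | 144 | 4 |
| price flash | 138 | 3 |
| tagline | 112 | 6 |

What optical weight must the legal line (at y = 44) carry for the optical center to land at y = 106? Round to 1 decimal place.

Existing Σw = 15 (2 + 4 + 3 + 6); existing moment 2·127 + 4·144 + 3·138 + 6·112 = 1916.
Set Σw·y/Σw = 106: (1916 + 44w) = 106·(15 + w).
Rearranging, w·(44 − 106) = 106·15 − 1916 = -326, so w ≈ -326/-62 = 5.26.

w ≈ 5.3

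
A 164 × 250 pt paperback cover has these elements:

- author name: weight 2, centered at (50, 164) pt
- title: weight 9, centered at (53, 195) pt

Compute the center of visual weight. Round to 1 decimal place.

Total weight = 2 + 9 = 11.
Σw·x = 2·50 + 9·53 = 577, so x̄ = 577/11 ≈ 52.45.
Σw·y = 2·164 + 9·195 = 2083, so ȳ = 2083/11 ≈ 189.36.

(52.5, 189.4)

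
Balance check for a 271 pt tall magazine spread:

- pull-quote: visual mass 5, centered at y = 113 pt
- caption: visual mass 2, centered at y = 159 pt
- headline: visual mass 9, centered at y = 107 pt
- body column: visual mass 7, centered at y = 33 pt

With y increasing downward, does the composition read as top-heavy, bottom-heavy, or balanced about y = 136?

Σw = 5 + 2 + 9 + 7 = 23.
Σw·y = 5·113 + 2·159 + 9·107 + 7·33 = 2077, so ȳ = 2077/23 ≈ 90.30.
90.3 vs midline 136 → top-heavy.

top-heavy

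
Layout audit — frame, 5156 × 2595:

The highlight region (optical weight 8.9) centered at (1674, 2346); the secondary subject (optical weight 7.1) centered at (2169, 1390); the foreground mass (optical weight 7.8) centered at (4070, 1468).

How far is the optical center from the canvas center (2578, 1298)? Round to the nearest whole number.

Total weight = 8.9 + 7.1 + 7.8 = 23.8.
x: (8.9·1674 + 7.1·2169 + 7.8·4070) / 23.8 = 62044.5 / 23.8 ≈ 2606.91
y: (8.9·2346 + 7.1·1390 + 7.8·1468) / 23.8 = 42198.8 / 23.8 ≈ 1773.06
Relative to (2578, 1298): Δ = (28.91, 475.06); |Δ| = √(28.91² + 475.06²) ≈ 475.94.

≈ 476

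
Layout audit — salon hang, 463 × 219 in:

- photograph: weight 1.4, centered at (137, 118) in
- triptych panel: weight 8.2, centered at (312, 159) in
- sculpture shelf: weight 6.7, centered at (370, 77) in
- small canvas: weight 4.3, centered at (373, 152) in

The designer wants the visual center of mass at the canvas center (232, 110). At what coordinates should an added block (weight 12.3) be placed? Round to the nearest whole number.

After adding the added block, total weight = 1.4 + 8.2 + 6.7 + 4.3 + 12.3 = 32.9.
x: need Σw·x = 32.9·232 = 7632.8. Existing = 1.4·137 + 8.2·312 + 6.7·370 + 4.3·373 = 6833.1. Remainder 799.7 / 12.3 ≈ 65.02.
y: need Σw·y = 32.9·110 = 3619.0. Existing = 1.4·118 + 8.2·159 + 6.7·77 + 4.3·152 = 2638.5. Remainder 980.5 / 12.3 ≈ 79.72.

(65, 80)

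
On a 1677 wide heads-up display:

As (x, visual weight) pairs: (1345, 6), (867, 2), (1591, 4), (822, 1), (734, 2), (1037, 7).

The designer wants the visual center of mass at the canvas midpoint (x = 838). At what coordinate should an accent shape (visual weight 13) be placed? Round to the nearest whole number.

With the accent shape, Σw becomes 6 + 2 + 4 + 1 + 2 + 7 + 13 = 35.
x: need Σw·x = 35·838 = 29330. Existing = 6·1345 + 2·867 + 4·1591 + 1·822 + 2·734 + 7·1037 = 25717. Remainder 3613 / 13 ≈ 277.92.

x ≈ 278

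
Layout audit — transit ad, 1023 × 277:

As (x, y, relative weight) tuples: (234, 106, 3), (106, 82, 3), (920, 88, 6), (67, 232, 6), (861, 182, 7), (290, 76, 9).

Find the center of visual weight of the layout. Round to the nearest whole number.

Weights sum to 3 + 3 + 6 + 6 + 7 + 9 = 34.
x: (3·234 + 3·106 + 6·920 + 6·67 + 7·861 + 9·290) / 34 = 15579 / 34 ≈ 458.21
y: (3·106 + 3·82 + 6·88 + 6·232 + 7·182 + 9·76) / 34 = 4442 / 34 ≈ 130.65

(458, 131)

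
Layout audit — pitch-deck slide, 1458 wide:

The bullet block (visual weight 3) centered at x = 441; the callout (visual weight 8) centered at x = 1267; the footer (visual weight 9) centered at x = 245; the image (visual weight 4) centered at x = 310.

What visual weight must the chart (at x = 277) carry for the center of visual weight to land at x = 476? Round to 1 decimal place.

w ≈ 17.5

Known weights sum to 3 + 8 + 9 + 4 = 24; their moment is 3·441 + 8·1267 + 9·245 + 4·310 = 14904.
Set Σw·x/Σw = 476: (14904 + 277w) = 476·(24 + w).
Rearranging, w·(277 − 476) = 476·24 − 14904 = -3480, so w ≈ -3480/-199 = 17.49.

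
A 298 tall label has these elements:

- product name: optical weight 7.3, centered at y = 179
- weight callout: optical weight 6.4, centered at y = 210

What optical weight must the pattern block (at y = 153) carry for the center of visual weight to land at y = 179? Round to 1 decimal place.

w ≈ 7.6

Fixed elements: Σw = 7.3 + 6.4 = 13.7, Σw·y = 7.3·179 + 6.4·210 = 2650.7.
Set Σw·y/Σw = 179: (2650.7 + 153w) = 179·(13.7 + w).
Solving: w = (179·13.7 − 2650.7) / (153 − 179) = -198.4 / -26 ≈ 7.63.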